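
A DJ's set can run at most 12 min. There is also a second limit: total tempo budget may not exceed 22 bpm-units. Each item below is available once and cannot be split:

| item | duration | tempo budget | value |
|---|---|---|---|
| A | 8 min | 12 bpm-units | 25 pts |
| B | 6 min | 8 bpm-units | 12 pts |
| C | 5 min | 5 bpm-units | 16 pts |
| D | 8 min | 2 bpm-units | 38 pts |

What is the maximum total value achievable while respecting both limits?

38 pts

Feasible sets respecting both limits:
- D: duration 8, tempo budget 2, value 38
- B+C: duration 11, tempo budget 13, value 28
- A: duration 8, tempo budget 12, value 25
- C: duration 5, tempo budget 5, value 16
Best: 38 pts.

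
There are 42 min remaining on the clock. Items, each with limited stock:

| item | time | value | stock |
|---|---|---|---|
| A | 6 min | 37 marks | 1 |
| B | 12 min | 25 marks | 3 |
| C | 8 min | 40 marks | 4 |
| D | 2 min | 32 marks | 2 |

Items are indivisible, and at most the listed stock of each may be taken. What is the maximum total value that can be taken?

261 marks

Best selections within time 42 and stock limits:
- 1×A + 4×C + 2×D: time 42, value 261
- 1×A + 4×C + 1×D: time 40, value 229
- 4×C + 2×D: time 36, value 224
Best: 261 marks.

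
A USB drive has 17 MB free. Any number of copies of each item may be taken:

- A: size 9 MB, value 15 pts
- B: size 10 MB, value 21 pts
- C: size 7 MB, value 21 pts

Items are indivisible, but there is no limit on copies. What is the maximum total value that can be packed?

42 pts

Best value-per-unit is C at 21/7; filling with it alone gives 2×21 = 42.
Optimal mix: 1×B + 1×C → size 17, value 42.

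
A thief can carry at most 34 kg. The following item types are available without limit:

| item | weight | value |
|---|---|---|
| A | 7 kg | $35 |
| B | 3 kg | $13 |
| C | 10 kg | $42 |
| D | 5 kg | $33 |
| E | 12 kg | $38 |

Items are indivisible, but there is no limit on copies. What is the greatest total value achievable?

$211

Best value-per-unit is D at 33/5; filling with it alone gives 6×33 = 198.
Optimal mix: 1×B + 6×D → weight 33, value 211.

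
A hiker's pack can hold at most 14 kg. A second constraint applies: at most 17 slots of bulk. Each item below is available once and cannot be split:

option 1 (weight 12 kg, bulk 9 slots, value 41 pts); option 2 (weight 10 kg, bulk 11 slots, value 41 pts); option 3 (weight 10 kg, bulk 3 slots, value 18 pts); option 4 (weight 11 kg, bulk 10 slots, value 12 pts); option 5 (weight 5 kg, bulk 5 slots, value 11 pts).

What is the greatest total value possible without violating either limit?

41 pts

Feasible sets respecting both limits:
- option 1: weight 12, bulk 9, value 41
- option 2: weight 10, bulk 11, value 41
- option 3: weight 10, bulk 3, value 18
Best: 41 pts.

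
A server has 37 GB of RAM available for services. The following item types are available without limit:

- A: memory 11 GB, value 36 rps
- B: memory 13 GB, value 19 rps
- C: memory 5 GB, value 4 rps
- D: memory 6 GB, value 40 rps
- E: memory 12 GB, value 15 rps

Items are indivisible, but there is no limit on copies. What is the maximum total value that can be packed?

Best value-per-unit is D at 40/6, and filling with it alone uses memory 6×6=36. No mix of the others beats 6×40 = 240.

240 rps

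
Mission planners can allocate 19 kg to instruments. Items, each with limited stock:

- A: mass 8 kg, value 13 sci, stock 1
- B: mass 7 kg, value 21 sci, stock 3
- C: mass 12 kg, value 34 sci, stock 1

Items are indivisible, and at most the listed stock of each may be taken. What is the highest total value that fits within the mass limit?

Top feasible selections:
- 1×B + 1×C: mass 19, value 55
- 2×B: mass 14, value 42
- 1×C: mass 12, value 34
Best: 55 sci.

55 sci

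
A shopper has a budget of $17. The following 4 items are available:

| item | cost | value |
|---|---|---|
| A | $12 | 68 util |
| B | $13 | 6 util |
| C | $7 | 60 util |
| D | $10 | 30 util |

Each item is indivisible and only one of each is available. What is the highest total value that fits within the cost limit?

Check high-value combinations within $17:
- C+D: cost 7+10=17, value 60+30=90
- A: cost 12, value 68
- C: cost 7, value 60
Best: 90 util.

90 util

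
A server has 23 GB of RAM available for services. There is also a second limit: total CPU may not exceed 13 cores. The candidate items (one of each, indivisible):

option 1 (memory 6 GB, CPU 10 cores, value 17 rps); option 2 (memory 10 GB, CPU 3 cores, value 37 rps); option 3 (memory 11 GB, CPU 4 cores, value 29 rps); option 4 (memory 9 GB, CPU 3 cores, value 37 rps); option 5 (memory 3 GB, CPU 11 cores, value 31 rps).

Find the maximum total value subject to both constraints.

Feasible sets respecting both limits:
- option 2+option 4: memory 19, CPU 6, value 74
- option 2+option 3: memory 21, CPU 7, value 66
- option 3+option 4: memory 20, CPU 7, value 66
Best: 74 rps.

74 rps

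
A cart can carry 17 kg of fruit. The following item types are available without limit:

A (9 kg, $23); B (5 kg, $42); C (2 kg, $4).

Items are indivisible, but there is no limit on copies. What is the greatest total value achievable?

$130

Best value-per-unit is B at 42/5; filling with it alone gives 3×42 = 126.
Optimal mix: 3×B + 1×C → weight 17, value 130.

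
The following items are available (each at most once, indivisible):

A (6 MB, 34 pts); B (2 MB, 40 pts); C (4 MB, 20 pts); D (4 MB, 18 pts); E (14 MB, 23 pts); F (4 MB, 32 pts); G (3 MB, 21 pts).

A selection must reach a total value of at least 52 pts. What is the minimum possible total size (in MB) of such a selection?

Subsets with value ≥ 52, sorted by total size:
- B+G: size 5, value 61
- B+F: size 6, value 72
- B+C: size 6, value 60
- B+D: size 6, value 58
Minimum size: 5 MB.

5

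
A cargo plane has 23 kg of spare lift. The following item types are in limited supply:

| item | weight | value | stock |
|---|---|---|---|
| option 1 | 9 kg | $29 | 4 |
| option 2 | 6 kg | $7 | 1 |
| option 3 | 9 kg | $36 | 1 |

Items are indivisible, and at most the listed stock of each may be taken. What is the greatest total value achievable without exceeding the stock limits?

$65

Top feasible selections:
- 1×option 1 + 1×option 3: weight 18, value 65
- 2×option 1: weight 18, value 58
Best: $65.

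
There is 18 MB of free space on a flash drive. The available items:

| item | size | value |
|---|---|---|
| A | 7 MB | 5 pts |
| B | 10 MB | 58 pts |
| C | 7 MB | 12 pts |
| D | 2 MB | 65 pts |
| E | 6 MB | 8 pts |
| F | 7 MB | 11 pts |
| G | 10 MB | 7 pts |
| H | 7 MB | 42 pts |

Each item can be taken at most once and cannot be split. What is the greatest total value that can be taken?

131 pts

Check high-value combinations within 18 MB:
- B+D+E: size 10+2+6=18, value 58+65+8=131
- B+D: size 10+2=12, value 58+65=123
- C+D+H: size 7+2+7=16, value 12+65+42=119
Best: 131 pts.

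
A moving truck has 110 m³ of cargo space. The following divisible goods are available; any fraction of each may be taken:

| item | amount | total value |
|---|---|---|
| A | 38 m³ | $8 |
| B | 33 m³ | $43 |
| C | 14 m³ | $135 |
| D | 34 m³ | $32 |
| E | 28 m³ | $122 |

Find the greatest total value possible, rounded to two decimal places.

332.21

Take in order of value per unit:
- C (135/14 per unit): all 14 → value 135, running total 135.00
- E (122/28 per unit): all 28 → value 122, running total 257.00
- B (43/33 per unit): all 33 → value 43, running total 300.00
- D (32/34 per unit): all 34 → value 32, running total 332.00
- A (8/38 per unit): 1 of 38 → value 1×8/38 = 0.2105, running total 332.21
Total 332.21.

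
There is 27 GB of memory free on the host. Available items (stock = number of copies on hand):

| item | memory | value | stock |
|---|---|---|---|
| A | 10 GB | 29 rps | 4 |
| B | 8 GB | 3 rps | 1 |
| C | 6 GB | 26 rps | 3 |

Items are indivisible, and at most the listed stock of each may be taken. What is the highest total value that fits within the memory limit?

84 rps

Best selections within memory 27 and stock limits:
- 2×A + 1×C: memory 26, value 84
- 1×A + 2×C: memory 22, value 81
- 1×B + 3×C: memory 26, value 81
- 3×C: memory 18, value 78
Best: 84 rps.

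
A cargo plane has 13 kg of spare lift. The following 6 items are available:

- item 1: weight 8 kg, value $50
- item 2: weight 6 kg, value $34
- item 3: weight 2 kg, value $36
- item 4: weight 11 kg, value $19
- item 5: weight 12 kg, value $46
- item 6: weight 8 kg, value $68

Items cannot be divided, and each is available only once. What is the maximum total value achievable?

This is a 0/1 knapsack; check combinations near the capacity.
- item 3+item 6: weight 2+8=10, value 36+68=104
- item 1+item 3: weight 8+2=10, value 50+36=86
- item 2+item 3: weight 6+2=8, value 34+36=70
Best: $104.

$104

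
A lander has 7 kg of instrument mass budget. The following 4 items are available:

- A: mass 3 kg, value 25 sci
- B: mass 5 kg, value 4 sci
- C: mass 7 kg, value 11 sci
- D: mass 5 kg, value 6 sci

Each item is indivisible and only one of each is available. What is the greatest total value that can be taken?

This is a 0/1 knapsack; check combinations near the capacity.
- A: mass 3, value 25
- C: mass 7, value 11
- D: mass 5, value 6
- B: mass 5, value 4
Best: 25 sci.

25 sci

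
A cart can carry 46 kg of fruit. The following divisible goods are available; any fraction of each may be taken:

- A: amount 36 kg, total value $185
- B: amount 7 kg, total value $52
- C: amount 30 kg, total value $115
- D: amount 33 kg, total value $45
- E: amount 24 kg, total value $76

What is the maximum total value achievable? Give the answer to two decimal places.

Take in order of value per unit:
- B (52/7 per unit): all 7 → value 52, running total 52.00
- A (185/36 per unit): all 36 → value 185, running total 237.00
- C (115/30 per unit): 3 of 30 → value 3×115/30 = 11.5000, running total 248.50
Total 248.50.

248.50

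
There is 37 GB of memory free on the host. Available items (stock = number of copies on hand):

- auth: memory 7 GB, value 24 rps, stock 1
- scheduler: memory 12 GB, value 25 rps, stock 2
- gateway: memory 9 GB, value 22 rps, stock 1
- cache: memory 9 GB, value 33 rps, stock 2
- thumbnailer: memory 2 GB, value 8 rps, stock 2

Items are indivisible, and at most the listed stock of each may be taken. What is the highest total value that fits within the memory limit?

Top feasible selections:
- 1×auth + 1×gateway + 2×cache + 1×thumbnailer: memory 36, value 120
- 1×auth + 1×scheduler + 2×cache: memory 37, value 115
Best: 120 rps.

120 rps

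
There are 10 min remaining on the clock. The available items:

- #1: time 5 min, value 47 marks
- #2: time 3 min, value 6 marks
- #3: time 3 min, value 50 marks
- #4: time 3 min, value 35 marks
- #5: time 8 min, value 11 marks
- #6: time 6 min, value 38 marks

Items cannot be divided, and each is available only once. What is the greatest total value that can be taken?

Check high-value combinations within 10 min:
- #1+#3: time 5+3=8, value 47+50=97
- #2+#3+#4: time 3+3+3=9, value 6+50+35=91
- #3+#6: time 3+6=9, value 50+38=88
Best: 97 marks.

97 marks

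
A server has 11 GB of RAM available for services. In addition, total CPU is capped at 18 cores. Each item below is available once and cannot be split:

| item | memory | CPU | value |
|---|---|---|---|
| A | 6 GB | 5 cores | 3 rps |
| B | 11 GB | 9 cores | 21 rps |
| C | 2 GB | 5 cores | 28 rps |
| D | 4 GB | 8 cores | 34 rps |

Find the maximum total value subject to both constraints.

Feasible sets respecting both limits:
- C+D: memory 6, CPU 13, value 62
- A+D: memory 10, CPU 13, value 37
- D: memory 4, CPU 8, value 34
- A+C: memory 8, CPU 10, value 31
Best: 62 rps.

62 rps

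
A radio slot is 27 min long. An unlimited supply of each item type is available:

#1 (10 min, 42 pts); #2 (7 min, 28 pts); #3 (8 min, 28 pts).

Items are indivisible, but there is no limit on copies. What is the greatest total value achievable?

Best value-per-unit is #1 at 42/10; filling with it alone gives 2×42 = 84.
Optimal mix: 2×#1 + 1×#2 → duration 27, value 112.

112 pts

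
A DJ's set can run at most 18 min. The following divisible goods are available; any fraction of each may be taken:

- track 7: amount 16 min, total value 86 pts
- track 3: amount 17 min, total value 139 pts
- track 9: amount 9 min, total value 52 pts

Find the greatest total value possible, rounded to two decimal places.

144.78

Take in order of value per unit:
- track 3 (139/17 per unit): all 17 → value 139, running total 139.00
- track 9 (52/9 per unit): 1 of 9 → value 1×52/9 = 5.7778, running total 144.78
Total 144.78.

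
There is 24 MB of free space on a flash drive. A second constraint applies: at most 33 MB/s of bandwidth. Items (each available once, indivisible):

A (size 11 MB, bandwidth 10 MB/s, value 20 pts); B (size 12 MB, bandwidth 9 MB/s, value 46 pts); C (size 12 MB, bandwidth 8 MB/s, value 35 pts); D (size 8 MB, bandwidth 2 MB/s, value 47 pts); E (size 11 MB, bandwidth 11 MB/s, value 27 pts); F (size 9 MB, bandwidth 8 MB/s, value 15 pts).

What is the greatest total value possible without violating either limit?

93 pts

Feasible sets respecting both limits:
- B+D: size 20, bandwidth 11, value 93
- C+D: size 20, bandwidth 10, value 82
- B+C: size 24, bandwidth 17, value 81
Best: 93 pts.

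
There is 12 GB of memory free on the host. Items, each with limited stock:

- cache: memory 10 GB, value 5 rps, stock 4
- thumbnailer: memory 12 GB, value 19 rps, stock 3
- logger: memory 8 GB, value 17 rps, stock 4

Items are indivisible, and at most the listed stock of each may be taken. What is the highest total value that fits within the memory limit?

19 rps

Top feasible selections:
- 1×thumbnailer: memory 12, value 19
- 1×logger: memory 8, value 17
- 1×cache: memory 10, value 5
Best: 19 rps.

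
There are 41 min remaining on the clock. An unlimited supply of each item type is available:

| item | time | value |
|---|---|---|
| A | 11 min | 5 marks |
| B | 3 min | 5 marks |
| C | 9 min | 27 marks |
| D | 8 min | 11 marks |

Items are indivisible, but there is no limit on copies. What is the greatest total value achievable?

Best value-per-unit is C at 27/9; filling with it alone gives 4×27 = 108.
Optimal mix: 1×B + 4×C → time 39, value 113.

113 marks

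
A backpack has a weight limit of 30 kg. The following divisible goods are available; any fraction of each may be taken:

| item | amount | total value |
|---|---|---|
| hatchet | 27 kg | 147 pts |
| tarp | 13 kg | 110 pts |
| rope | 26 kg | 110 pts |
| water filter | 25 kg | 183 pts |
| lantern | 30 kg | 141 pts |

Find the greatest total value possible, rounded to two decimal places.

234.44

Take in order of value per unit:
- tarp (110/13 per unit): all 13 → value 110, running total 110.00
- water filter (183/25 per unit): 17 of 25 → value 17×183/25 = 124.4400, running total 234.44
Total 234.44.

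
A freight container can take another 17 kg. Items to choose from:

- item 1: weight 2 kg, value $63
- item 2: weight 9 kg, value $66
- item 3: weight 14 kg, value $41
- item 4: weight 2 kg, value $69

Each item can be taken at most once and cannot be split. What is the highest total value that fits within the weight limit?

Check high-value combinations within 17 kg:
- item 1+item 2+item 4: weight 2+9+2=13, value 63+66+69=198
- item 2+item 4: weight 9+2=11, value 66+69=135
- item 1+item 4: weight 2+2=4, value 63+69=132
- item 1+item 2: weight 2+9=11, value 63+66=129
- item 3+item 4: weight 14+2=16, value 41+69=110
Best: $198.

$198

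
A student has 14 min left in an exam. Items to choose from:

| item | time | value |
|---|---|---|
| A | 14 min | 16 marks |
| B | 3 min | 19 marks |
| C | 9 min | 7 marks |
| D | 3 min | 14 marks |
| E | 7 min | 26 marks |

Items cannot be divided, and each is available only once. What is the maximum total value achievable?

Check high-value combinations within 14 min:
- B+D+E: time 3+3+7=13, value 19+14+26=59
- B+E: time 3+7=10, value 19+26=45
- D+E: time 3+7=10, value 14+26=40
- B+D: time 3+3=6, value 19+14=33
Best: 59 marks.

59 marks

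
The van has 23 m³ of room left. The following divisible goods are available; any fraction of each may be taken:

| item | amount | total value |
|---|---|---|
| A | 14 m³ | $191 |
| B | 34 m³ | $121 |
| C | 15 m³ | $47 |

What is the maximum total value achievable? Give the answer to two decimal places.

Take in order of value per unit:
- A (191/14 per unit): all 14 → value 191, running total 191.00
- B (121/34 per unit): 9 of 34 → value 9×121/34 = 32.0294, running total 223.03
Total 223.03.

223.03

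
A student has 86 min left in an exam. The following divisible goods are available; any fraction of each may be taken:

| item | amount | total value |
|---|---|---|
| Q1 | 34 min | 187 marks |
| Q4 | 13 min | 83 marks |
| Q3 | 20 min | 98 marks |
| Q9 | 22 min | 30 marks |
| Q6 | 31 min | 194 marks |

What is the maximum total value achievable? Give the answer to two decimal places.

Take in order of value per unit:
- Q4 (83/13 per unit): all 13 → value 83, running total 83.00
- Q6 (194/31 per unit): all 31 → value 194, running total 277.00
- Q1 (187/34 per unit): all 34 → value 187, running total 464.00
- Q3 (98/20 per unit): 8 of 20 → value 8×98/20 = 39.2000, running total 503.20
Total 503.20.

503.20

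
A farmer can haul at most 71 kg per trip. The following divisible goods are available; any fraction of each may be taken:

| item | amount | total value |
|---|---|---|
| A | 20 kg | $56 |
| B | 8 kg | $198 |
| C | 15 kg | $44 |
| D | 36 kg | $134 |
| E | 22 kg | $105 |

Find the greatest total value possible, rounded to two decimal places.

Take in order of value per unit:
- B (198/8 per unit): all 8 → value 198, running total 198.00
- E (105/22 per unit): all 22 → value 105, running total 303.00
- D (134/36 per unit): all 36 → value 134, running total 437.00
- C (44/15 per unit): 5 of 15 → value 5×44/15 = 14.6667, running total 451.67
Total 451.67.

451.67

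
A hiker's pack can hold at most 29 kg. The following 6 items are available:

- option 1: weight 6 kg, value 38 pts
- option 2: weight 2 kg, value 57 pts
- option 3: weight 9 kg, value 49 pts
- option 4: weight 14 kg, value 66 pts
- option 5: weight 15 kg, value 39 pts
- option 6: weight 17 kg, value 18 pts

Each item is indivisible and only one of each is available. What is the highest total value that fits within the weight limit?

Check high-value combinations within 29 kg:
- option 2+option 3+option 4: weight 2+9+14=25, value 57+49+66=172
- option 1+option 2+option 4: weight 6+2+14=22, value 38+57+66=161
- option 1+option 3+option 4: weight 6+9+14=29, value 38+49+66=153
- option 2+option 3+option 5: weight 2+9+15=26, value 57+49+39=145
Best: 172 pts.

172 pts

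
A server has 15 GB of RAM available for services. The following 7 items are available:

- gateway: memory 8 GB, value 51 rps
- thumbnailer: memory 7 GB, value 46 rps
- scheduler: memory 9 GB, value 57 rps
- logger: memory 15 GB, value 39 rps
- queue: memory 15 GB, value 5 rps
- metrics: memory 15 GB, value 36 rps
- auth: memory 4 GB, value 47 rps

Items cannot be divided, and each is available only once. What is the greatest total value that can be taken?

104 rps

Check high-value combinations within 15 GB:
- scheduler+auth: memory 9+4=13, value 57+47=104
- gateway+auth: memory 8+4=12, value 51+47=98
- gateway+thumbnailer: memory 8+7=15, value 51+46=97
Best: 104 rps.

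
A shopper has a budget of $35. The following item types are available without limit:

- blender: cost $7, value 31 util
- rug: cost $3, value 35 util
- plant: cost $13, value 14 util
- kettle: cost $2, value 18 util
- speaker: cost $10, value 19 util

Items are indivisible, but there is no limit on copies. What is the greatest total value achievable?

403 util

Best value-per-unit is rug at 35/3; filling with it alone gives 11×35 = 385.
Optimal mix: 11×rug + 1×kettle → cost 35, value 403.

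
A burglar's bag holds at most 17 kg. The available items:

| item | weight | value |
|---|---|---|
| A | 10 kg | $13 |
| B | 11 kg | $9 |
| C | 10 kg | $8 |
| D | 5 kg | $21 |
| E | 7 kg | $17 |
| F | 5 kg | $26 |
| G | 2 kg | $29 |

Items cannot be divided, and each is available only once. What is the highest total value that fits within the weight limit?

Check high-value combinations within 17 kg:
- D+F+G: weight 5+5+2=12, value 21+26+29=76
- E+F+G: weight 7+5+2=14, value 17+26+29=72
- A+F+G: weight 10+5+2=17, value 13+26+29=68
Best: $76.

$76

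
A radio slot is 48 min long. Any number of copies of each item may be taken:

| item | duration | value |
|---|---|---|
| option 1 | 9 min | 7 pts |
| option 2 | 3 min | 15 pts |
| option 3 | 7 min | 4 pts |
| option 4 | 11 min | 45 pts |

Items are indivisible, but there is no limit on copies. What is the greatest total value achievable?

240 pts

Best value-per-unit is option 2 at 15/3, and filling with it alone uses duration 16×3=48. No mix of the others beats 16×15 = 240.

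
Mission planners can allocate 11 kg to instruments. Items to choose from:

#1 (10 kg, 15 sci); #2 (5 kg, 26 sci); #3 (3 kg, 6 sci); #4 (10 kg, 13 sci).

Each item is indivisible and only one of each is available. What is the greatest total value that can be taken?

32 sci

Check high-value combinations within 11 kg:
- #2+#3: mass 5+3=8, value 26+6=32
- #2: mass 5, value 26
- #1: mass 10, value 15
- #4: mass 10, value 13
Best: 32 sci.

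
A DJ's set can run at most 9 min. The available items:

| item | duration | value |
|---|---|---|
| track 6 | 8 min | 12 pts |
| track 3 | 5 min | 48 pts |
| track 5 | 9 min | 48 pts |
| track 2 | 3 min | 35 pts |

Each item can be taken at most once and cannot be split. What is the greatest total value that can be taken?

Check high-value combinations within 9 min:
- track 3+track 2: duration 5+3=8, value 48+35=83
- track 3: duration 5, value 48
- track 5: duration 9, value 48
- track 2: duration 3, value 35
- track 6: duration 8, value 12
Best: 83 pts.

83 pts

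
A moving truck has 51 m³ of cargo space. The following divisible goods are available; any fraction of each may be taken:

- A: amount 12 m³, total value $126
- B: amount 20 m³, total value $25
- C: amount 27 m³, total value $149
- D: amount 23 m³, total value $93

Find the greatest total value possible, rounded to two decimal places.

323.52

Take in order of value per unit:
- A (126/12 per unit): all 12 → value 126, running total 126.00
- C (149/27 per unit): all 27 → value 149, running total 275.00
- D (93/23 per unit): 12 of 23 → value 12×93/23 = 48.5217, running total 323.52
Total 323.52.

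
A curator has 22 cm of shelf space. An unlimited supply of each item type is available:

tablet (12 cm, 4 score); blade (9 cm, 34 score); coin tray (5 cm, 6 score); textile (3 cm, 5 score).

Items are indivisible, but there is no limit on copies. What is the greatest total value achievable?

Best value-per-unit is blade at 34/9; filling with it alone gives 2×34 = 68.
Optimal mix: 2×blade + 1×textile → length 21, value 73.

73 score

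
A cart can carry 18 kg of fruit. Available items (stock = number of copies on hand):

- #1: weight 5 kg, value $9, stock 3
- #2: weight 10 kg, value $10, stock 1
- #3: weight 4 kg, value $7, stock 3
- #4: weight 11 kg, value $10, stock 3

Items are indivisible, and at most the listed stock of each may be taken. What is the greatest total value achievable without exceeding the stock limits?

$32

Top feasible selections:
- 2×#1 + 2×#3: weight 18, value 32
- 1×#1 + 3×#3: weight 17, value 30
- 3×#1: weight 15, value 27
Best: $32.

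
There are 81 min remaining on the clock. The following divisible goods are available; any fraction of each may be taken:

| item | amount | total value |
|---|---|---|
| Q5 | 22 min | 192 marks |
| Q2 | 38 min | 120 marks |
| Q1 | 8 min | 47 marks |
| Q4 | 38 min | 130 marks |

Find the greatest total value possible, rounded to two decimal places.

410.05

Take in order of value per unit:
- Q5 (192/22 per unit): all 22 → value 192, running total 192.00
- Q1 (47/8 per unit): all 8 → value 47, running total 239.00
- Q4 (130/38 per unit): all 38 → value 130, running total 369.00
- Q2 (120/38 per unit): 13 of 38 → value 13×120/38 = 41.0526, running total 410.05
Total 410.05.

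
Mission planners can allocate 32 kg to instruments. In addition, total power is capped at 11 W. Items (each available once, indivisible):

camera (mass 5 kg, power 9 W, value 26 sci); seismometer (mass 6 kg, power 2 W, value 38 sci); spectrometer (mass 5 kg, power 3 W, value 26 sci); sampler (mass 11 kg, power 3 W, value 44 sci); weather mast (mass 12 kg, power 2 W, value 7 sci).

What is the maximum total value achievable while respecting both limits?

108 sci

Feasible sets respecting both limits:
- seismometer+spectrometer+sampler: mass 22, power 8, value 108
- seismometer+sampler+weather mast: mass 29, power 7, value 89
- seismometer+sampler: mass 17, power 5, value 82
- spectrometer+sampler+weather mast: mass 28, power 8, value 77
Best: 108 sci.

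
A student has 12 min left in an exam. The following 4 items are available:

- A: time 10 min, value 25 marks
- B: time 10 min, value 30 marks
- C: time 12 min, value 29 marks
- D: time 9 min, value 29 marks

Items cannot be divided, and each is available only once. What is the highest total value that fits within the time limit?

30 marks

Check high-value combinations within 12 min:
- B: time 10, value 30
- D: time 9, value 29
- C: time 12, value 29
- A: time 10, value 25
Best: 30 marks.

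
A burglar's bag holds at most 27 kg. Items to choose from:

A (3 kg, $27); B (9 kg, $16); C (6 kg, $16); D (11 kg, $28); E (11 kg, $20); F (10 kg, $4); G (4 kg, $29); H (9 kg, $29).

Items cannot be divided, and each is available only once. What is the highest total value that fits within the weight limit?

$113

Check high-value combinations within 27 kg:
- A+D+G+H: weight 3+11+4+9=27, value 27+28+29+29=113
- A+E+G+H: weight 3+11+4+9=27, value 27+20+29+29=105
- A+C+G+H: weight 3+6+4+9=22, value 27+16+29+29=101
- A+B+G+H: weight 3+9+4+9=25, value 27+16+29+29=101
Best: $113.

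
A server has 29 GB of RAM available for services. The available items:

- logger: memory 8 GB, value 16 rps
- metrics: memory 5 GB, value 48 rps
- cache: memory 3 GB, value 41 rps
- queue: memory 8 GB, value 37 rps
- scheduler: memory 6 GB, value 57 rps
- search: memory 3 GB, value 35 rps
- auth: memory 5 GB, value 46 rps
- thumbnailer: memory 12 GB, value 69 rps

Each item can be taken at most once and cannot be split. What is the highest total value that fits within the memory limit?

250 rps

This is a 0/1 knapsack; check combinations near the capacity.
- metrics+cache+scheduler+search+thumbnailer: memory 5+3+6+3+12=29, value 48+41+57+35+69=250
- cache+scheduler+search+auth+thumbnailer: memory 3+6+3+5+12=29, value 41+57+35+46+69=248
- metrics+cache+search+auth+thumbnailer: memory 5+3+3+5+12=28, value 48+41+35+46+69=239
Best: 250 rps.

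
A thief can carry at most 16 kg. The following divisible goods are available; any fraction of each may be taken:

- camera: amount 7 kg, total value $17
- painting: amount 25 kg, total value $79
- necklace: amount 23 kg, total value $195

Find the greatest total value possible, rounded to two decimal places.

Take in order of value per unit:
- necklace (195/23 per unit): 16 of 23 → value 16×195/23 = 135.6522, running total 135.65
Total 135.65.

135.65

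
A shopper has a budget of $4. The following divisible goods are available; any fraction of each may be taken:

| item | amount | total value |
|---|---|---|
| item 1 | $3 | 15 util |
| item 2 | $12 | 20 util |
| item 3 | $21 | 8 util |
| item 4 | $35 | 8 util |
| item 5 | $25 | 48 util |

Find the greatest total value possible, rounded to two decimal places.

16.92

Take in order of value per unit:
- item 1 (15/3 per unit): all 3 → value 15, running total 15.00
- item 5 (48/25 per unit): 1 of 25 → value 1×48/25 = 1.9200, running total 16.92
Total 16.92.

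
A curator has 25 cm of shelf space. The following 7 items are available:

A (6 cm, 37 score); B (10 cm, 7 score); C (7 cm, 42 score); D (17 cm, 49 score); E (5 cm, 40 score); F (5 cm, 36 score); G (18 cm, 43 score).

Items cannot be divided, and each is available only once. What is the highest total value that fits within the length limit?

155 score

Check high-value combinations within 25 cm:
- A+C+E+F: length 6+7+5+5=23, value 37+42+40+36=155
- A+C+E: length 6+7+5=18, value 37+42+40=119
- C+E+F: length 7+5+5=17, value 42+40+36=118
- A+C+F: length 6+7+5=18, value 37+42+36=115
Best: 155 score.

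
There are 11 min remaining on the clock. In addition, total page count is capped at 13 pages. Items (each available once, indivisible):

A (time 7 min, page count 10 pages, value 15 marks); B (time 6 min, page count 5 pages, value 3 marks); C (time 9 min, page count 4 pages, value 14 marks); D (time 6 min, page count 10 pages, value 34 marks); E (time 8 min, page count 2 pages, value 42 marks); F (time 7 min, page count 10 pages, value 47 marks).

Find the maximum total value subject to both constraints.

Feasible sets respecting both limits:
- F: time 7, page count 10, value 47
- E: time 8, page count 2, value 42
- D: time 6, page count 10, value 34
- A: time 7, page count 10, value 15
Best: 47 marks.

47 marks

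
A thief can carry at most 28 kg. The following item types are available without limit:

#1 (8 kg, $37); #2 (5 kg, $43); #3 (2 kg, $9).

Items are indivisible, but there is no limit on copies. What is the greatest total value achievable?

$224

Best value-per-unit is #2 at 43/5; filling with it alone gives 5×43 = 215.
Optimal mix: 5×#2 + 1×#3 → weight 27, value 224.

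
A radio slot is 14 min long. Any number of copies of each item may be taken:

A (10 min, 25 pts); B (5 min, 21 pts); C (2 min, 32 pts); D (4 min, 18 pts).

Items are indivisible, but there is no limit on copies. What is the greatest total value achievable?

Best value-per-unit is C at 32/2, and filling with it alone uses duration 7×2=14. No mix of the others beats 7×32 = 224.

224 pts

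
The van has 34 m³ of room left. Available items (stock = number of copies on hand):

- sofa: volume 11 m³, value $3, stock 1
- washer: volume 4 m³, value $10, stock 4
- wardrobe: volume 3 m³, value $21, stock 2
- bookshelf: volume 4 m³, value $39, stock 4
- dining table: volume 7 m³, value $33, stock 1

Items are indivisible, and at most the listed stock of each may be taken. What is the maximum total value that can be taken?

$241

Best selections within volume 34 and stock limits:
- 1×washer + 2×wardrobe + 4×bookshelf + 1×dining table: volume 33, value 241
- 2×wardrobe + 4×bookshelf + 1×dining table: volume 29, value 231
- 2×washer + 1×wardrobe + 4×bookshelf + 1×dining table: volume 34, value 230
Best: $241.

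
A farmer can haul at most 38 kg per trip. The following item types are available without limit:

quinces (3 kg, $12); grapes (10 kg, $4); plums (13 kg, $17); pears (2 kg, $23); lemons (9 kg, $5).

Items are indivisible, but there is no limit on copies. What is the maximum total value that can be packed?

$437

Best value-per-unit is pears at 23/2, and filling with it alone uses weight 19×2=38. No mix of the others beats 19×23 = 437.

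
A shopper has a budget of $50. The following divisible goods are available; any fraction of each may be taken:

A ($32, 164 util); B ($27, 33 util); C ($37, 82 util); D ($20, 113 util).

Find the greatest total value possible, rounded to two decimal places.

266.75

Take in order of value per unit:
- D (113/20 per unit): all 20 → value 113, running total 113.00
- A (164/32 per unit): 30 of 32 → value 30×164/32 = 153.7500, running total 266.75
Total 266.75.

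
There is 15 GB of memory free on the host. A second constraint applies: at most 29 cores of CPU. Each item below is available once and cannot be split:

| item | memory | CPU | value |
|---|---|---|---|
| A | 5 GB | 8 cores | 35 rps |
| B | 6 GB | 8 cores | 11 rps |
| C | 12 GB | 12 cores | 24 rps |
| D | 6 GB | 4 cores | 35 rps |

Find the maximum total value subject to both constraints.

70 rps

Feasible sets respecting both limits:
- A+D: memory 11, CPU 12, value 70
- A+B: memory 11, CPU 16, value 46
- B+D: memory 12, CPU 12, value 46
Best: 70 rps.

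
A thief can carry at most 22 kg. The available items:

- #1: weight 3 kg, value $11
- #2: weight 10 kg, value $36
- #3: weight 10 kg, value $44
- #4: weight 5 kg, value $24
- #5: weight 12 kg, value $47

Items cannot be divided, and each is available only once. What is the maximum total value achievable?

$91

Check high-value combinations within 22 kg:
- #3+#5: weight 10+12=22, value 44+47=91
- #2+#5: weight 10+12=22, value 36+47=83
- #1+#4+#5: weight 3+5+12=20, value 11+24+47=82
- #2+#3: weight 10+10=20, value 36+44=80
- #1+#3+#4: weight 3+10+5=18, value 11+44+24=79
Best: $91.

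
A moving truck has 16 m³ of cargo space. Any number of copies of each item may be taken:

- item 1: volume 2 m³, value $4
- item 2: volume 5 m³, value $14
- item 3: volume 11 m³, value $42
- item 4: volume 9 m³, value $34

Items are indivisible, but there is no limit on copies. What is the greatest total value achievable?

$56

Best value-per-unit is item 3 at 42/11; filling with it alone gives 1×42 = 42.
Optimal mix: 1×item 2 + 1×item 3 → volume 16, value 56.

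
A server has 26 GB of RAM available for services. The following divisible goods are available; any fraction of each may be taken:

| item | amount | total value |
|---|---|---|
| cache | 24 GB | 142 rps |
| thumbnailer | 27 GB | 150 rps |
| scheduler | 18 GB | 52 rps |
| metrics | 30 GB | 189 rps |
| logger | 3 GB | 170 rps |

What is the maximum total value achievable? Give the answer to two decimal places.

314.90

Take in order of value per unit:
- logger (170/3 per unit): all 3 → value 170, running total 170.00
- metrics (189/30 per unit): 23 of 30 → value 23×189/30 = 144.9000, running total 314.90
Total 314.90.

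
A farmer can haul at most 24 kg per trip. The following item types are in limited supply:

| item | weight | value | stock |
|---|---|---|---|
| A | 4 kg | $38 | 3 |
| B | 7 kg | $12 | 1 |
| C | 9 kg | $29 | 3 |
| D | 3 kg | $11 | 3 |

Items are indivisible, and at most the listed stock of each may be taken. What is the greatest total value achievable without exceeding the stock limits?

Top feasible selections:
- 3×A + 1×C + 1×D: weight 24, value 154
- 3×A + 3×D: weight 21, value 147
- 3×A + 1×C: weight 21, value 143
- 3×A + 1×B + 1×D: weight 22, value 137
Best: $154.

$154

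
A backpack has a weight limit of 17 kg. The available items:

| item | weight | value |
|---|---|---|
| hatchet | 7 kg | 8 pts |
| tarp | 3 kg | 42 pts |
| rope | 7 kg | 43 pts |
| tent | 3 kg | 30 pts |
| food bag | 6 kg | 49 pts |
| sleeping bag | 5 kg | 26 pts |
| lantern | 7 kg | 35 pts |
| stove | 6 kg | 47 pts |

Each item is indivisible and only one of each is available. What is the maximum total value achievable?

147 pts

Check high-value combinations within 17 kg:
- tarp+tent+food bag+sleeping bag: weight 3+3+6+5=17, value 42+30+49+26=147
- tarp+tent+sleeping bag+stove: weight 3+3+5+6=17, value 42+30+26+47=145
- tarp+food bag+stove: weight 3+6+6=15, value 42+49+47=138
- tarp+rope+food bag: weight 3+7+6=16, value 42+43+49=134
- tarp+rope+stove: weight 3+7+6=16, value 42+43+47=132
Best: 147 pts.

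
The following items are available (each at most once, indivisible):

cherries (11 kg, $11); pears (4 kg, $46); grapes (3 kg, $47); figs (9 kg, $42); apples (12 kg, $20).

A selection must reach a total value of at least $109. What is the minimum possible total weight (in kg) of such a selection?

Subsets with value ≥ 109, sorted by total weight:
- pears+grapes+figs: weight 16, value 135
- pears+grapes+apples: weight 19, value 113
- grapes+figs+apples: weight 24, value 109
Minimum weight: 16 kg.

16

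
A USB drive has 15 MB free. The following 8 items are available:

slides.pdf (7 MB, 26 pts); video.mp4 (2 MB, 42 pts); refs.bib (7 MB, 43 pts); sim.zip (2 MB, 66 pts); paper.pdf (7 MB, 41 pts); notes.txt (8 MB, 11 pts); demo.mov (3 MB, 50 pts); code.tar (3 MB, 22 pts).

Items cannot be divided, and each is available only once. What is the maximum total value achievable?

201 pts

Check high-value combinations within 15 MB:
- video.mp4+refs.bib+sim.zip+demo.mov: size 2+7+2+3=14, value 42+43+66+50=201
- video.mp4+sim.zip+paper.pdf+demo.mov: size 2+2+7+3=14, value 42+66+41+50=199
- slides.pdf+video.mp4+sim.zip+demo.mov: size 7+2+2+3=14, value 26+42+66+50=184
- refs.bib+sim.zip+demo.mov+code.tar: size 7+2+3+3=15, value 43+66+50+22=181
- video.mp4+sim.zip+demo.mov+code.tar: size 2+2+3+3=10, value 42+66+50+22=180
Best: 201 pts.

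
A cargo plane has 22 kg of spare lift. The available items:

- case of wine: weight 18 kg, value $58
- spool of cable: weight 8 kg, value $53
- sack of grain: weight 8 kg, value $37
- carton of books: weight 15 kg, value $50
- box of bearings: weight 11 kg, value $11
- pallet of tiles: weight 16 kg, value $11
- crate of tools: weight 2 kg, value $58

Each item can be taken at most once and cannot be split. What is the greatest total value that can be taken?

$148

Check high-value combinations within 22 kg:
- spool of cable+sack of grain+crate of tools: weight 8+8+2=18, value 53+37+58=148
- spool of cable+box of bearings+crate of tools: weight 8+11+2=21, value 53+11+58=122
- case of wine+crate of tools: weight 18+2=20, value 58+58=116
- spool of cable+crate of tools: weight 8+2=10, value 53+58=111
Best: $148.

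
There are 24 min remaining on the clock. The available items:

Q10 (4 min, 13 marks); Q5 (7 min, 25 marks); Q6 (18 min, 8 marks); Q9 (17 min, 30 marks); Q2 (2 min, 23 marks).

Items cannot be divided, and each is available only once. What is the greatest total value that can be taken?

66 marks

This is a 0/1 knapsack; check combinations near the capacity.
- Q10+Q9+Q2: time 4+17+2=23, value 13+30+23=66
- Q10+Q5+Q2: time 4+7+2=13, value 13+25+23=61
- Q5+Q9: time 7+17=24, value 25+30=55
- Q9+Q2: time 17+2=19, value 30+23=53
Best: 66 marks.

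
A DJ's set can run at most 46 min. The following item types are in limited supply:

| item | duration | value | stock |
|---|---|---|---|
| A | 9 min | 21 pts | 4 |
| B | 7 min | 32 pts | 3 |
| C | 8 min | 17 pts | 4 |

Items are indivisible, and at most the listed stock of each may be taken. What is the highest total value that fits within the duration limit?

151 pts

Top feasible selections:
- 1×A + 3×B + 2×C: duration 46, value 151
- 3×B + 3×C: duration 45, value 147
- 2×A + 3×B: duration 39, value 138
- 1×A + 3×B + 1×C: duration 38, value 134
Best: 151 pts.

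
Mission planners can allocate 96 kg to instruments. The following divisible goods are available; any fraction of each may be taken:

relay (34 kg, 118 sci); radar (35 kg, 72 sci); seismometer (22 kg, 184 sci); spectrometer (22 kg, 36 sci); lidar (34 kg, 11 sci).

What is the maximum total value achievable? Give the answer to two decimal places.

382.18

Take in order of value per unit:
- seismometer (184/22 per unit): all 22 → value 184, running total 184.00
- relay (118/34 per unit): all 34 → value 118, running total 302.00
- radar (72/35 per unit): all 35 → value 72, running total 374.00
- spectrometer (36/22 per unit): 5 of 22 → value 5×36/22 = 8.1818, running total 382.18
Total 382.18.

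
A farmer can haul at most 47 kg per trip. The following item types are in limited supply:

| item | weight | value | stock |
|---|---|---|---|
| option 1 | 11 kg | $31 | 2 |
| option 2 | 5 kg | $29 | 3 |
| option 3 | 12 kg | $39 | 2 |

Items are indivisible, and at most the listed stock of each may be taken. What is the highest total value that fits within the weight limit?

$167

Top feasible selections:
- 1×option 1 + 2×option 2 + 2×option 3: weight 45, value 167
- 3×option 2 + 2×option 3: weight 39, value 165
- 2×option 1 + 2×option 2 + 1×option 3: weight 44, value 159
Best: $167.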